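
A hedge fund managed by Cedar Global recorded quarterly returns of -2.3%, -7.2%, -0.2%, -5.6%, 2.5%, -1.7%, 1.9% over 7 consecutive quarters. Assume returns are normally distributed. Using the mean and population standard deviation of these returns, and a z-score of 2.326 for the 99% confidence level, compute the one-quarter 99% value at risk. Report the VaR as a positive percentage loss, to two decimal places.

9.59

r̄ = (-2.3 − 7.2 − 0.2 − 5.6 + 2.5 − 1.7 + 1.9) / 7 = -12.60 / 7 = -1.8000%
Population σ = √[Σ(r − r̄)² / 7] = √[78.6000 / 7] = √11.2286 = 3.3509%
VaR = −(r̄ − z·σ) = −(-1.8000 − 2.326 × 3.3509) = −(-9.5942) = 9.5942%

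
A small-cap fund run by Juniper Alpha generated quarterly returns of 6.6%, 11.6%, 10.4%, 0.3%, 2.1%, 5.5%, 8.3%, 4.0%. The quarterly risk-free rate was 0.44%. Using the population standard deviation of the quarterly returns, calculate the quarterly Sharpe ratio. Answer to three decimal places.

r̄ = (6.6 + 11.6 + 10.4 + 0.3 + 2.1 + 5.5 + 8.3 + 4) / 8 = 6.1000%
Population std dev = √[108.2400 / 8] = 3.6783%
Sharpe = (r̄ − rf) / σ = (6.1000 − 0.44) / 3.6783 = 5.6600 / 3.6783 = 1.5388

1.539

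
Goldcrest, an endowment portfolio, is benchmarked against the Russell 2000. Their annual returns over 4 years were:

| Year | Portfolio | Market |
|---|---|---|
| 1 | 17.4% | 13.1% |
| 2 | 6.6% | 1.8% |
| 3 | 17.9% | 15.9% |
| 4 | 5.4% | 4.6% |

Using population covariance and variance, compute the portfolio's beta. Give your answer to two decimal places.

0.96

r̄p = 11.8250%,  r̄m = 8.8500%
Cov = Σ(rp − r̄p)(rm − r̄m) / 4 = 32.6663
Var(rm) = Σ(rm − r̄m)² / 4 = 33.8825
β = Cov / Var = 32.6663 / 33.8825 = 0.9641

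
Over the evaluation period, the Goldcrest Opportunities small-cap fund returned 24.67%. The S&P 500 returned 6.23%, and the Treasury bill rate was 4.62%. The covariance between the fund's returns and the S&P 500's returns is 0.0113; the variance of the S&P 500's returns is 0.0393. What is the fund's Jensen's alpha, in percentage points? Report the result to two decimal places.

19.59

β = Cov / Var = 0.0113 / 0.0393 = 0.2875
E[R] = Rf + β(Rm − Rf) = 4.62% + 0.2875 × (6.23% − 4.62%) = 5.0829%
α = Rp − E[R] = 24.67% − 5.0829% = 19.5871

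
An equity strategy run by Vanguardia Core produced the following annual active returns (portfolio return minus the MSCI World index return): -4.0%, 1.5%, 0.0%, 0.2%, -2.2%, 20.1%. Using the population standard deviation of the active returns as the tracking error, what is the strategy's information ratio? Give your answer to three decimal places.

0.324

Mean return r̄ = 15.60 / 6 = 2.6000%
Σ(r − r̄)² = 386.5800; population σ = √(386.5800/6) = 8.0268%
IR = r̄ / tracking error = 2.6000 / 8.0268 = 0.3239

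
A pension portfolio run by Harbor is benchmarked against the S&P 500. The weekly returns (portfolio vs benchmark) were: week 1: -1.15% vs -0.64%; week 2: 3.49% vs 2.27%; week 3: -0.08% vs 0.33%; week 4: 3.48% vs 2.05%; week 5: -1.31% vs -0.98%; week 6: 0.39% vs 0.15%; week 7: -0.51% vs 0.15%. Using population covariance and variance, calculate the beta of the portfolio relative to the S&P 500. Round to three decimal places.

r̄p = 0.6157%,  r̄m = 0.4757%
Cov = Σ(rp − r̄p)(rm − r̄m) / 7 = 2.1402
Var(rm) = Σ(rm − r̄m)² / 7 = 1.3279
β = Cov / Var = 2.1402 / 1.3279 = 1.6117

1.612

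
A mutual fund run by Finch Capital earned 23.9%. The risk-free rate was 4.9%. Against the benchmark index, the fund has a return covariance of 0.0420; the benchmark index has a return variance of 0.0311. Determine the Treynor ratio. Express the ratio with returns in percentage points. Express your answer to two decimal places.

β = Cov / Var = 0.0420 / 0.0311 = 1.3505
Treynor = (Rp − Rf) / β = (23.9% − 4.9%) / 1.3505 = 19.00 / 1.3505 = 14.0689

14.07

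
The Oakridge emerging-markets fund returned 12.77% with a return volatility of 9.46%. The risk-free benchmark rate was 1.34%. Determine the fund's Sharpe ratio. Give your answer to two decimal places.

Sharpe = (Rp − Rf) / σp = (12.77% − 1.34%) / 9.46% = 11.43% / 9.46% = 1.2082

1.21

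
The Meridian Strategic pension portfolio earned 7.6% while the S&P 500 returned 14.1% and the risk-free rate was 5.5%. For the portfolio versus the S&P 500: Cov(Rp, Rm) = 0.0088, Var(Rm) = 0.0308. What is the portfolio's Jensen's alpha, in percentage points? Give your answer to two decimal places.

-0.36

β = Cov / Var = 0.0088 / 0.0308 = 0.2857
E[R] = Rf + β(Rm − Rf) = 5.5% + 0.2857 × (14.1% − 5.5%) = 7.9570%
α = Rp − E[R] = 7.6% − 7.9570% = -0.3570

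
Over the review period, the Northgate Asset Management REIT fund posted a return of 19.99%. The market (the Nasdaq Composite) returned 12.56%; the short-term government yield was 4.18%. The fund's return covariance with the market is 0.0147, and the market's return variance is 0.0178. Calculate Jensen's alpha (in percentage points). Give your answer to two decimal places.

β = Cov / Var = 0.0147 / 0.0178 = 0.8258
E[R] = Rf + β(Rm − Rf) = 4.18% + 0.8258 × (12.56% − 4.18%) = 11.1002%
α = Rp − E[R] = 19.99% − 11.1002% = 8.8898

8.89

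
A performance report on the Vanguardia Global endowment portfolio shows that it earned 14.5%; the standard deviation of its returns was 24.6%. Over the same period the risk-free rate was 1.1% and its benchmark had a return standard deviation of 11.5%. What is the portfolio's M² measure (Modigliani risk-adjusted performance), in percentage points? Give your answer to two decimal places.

7.36

Sharpe = (Rp − Rf) / σp = (14.5% − 1.1%) / 24.6% = 0.5447
M² = Rf + Sharpe × σm = 1.1% + 0.5447 × 11.5% = 7.3641%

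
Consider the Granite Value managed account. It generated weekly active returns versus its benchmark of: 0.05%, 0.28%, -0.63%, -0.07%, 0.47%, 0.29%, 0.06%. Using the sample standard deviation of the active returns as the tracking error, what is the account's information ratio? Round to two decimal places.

0.18

μ = (0.05 + 0.28 − 0.63 − 0.07 + 0.47 + 0.29 + 0.06) / 7 = 0.450 / 7 = 0.0643%
Sample σ = √[Σ(r − μ)² / 6] = √[0.7624 / 6] = √0.1271 = 0.3565%
IR = μ / tracking error = 0.0643 / 0.3565 = 0.1804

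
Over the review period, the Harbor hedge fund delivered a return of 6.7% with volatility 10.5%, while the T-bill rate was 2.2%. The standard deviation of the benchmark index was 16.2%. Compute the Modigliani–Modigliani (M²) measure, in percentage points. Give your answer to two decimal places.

Sharpe = (Rp − Rf) / σp = (6.7% − 2.2%) / 10.5% = 0.4286
M² = Rf + Sharpe × σm = 2.2% + 0.4286 × 16.2% = 9.1433%

9.14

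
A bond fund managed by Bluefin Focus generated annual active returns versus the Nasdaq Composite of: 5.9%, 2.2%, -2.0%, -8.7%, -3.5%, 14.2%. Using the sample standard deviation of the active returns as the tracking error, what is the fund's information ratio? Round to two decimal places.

μ = (5.9 + 2.2 − 2 − 8.7 − 3.5 + 14.2) / 6 = 1.3500%
Sample σ = √[Σ(r − μ)² / 5] = √[322.2950 / 5] = √64.4590 = 8.0286%
IR = μ / tracking error = 1.3500 / 8.0286 = 0.1681

0.17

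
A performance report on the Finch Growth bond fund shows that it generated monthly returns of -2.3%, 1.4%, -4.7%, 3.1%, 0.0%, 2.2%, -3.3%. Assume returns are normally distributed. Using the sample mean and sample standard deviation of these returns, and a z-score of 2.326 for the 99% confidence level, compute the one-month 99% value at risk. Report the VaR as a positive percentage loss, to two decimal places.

7.42

Mean return r̄ = -3.60 / 7 = -0.5143%
Σ(r − r̄)² = (-2.3 − (-0.5143))² + (1.4 − (-0.5143))² + … = 52.8286
sample σ = √(52.8286 / 6) = √8.8048 = 2.9673%
VaR = −(r̄ − z·σ) = −(-0.5143 − 2.326 × 2.9673) = −(-7.4162) = 7.4162%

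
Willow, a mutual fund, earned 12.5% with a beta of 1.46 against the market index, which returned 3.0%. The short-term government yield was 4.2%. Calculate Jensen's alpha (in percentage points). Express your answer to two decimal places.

CAPM expected return = Rf + β(Rm − Rf) = 4.2% + 1.46 × (3.0% − 4.2%) = 4.2 + 1.46 × -1.20 = 2.4480%
Jensen's α = Rp − E[R] = 12.5% − 2.4480% = 10.0520

10.05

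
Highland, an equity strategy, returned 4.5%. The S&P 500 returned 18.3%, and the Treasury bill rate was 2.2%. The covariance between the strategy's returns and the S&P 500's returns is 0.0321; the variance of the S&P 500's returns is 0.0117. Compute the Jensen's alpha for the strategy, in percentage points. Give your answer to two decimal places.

-41.87

β = Cov / Var = 0.0321 / 0.0117 = 2.7436
E[R] = Rf + β(Rm − Rf) = 2.2% + 2.7436 × (18.3% − 2.2%) = 46.3720%
α = Rp − E[R] = 4.5% − 46.3720% = -41.8720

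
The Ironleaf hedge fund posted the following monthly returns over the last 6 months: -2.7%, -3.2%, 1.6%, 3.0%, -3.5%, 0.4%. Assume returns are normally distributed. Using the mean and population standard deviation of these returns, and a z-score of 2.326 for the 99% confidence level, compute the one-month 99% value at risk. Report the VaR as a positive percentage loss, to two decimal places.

μ = (-2.7 − 3.2 + 1.6 + 3 − 3.5 + 0.4) / 6 = -4.40 / 6 = -0.7333%
Population std dev = √[38.2733 / 6] = 2.5256%
VaR = −(μ − z·σ) = −(-0.7333 − 2.326 × 2.5256) = −(-6.6078) = 6.6078%

6.61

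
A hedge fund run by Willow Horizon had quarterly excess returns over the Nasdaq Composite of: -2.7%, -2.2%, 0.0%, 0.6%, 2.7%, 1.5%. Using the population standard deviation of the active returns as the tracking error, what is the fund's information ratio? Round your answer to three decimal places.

r̄ = (-2.7 − 2.2 + 0 + 0.6 + 2.7 + 1.5) / 6 = -0.0167%
Σ(r − r̄)² = 22.0283; population σ = √(22.0283/6) = 1.9161%
IR = r̄ / tracking error = -0.0167 / 1.9161 = -0.0087

-0.009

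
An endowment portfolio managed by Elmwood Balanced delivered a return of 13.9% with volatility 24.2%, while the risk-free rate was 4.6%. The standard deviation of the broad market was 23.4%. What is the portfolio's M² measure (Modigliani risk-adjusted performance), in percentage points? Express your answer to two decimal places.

13.59

Sharpe = (Rp − Rf) / σp = (13.9% − 4.6%) / 24.2% = 0.3843
M² = Rf + Sharpe × σm = 4.6% + 0.3843 × 23.4% = 13.5926%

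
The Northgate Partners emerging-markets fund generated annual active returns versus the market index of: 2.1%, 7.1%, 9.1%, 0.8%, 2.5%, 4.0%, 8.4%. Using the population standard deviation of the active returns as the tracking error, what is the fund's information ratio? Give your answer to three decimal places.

1.583

r̄ = (2.1 + 7.1 + 9.1 + 0.8 + 2.5 + 4 + 8.4) / 7 = 34.00 / 7 = 4.8571%
Population std dev = √[65.9371 / 7] = 3.0691%
IR = r̄ / tracking error = 4.8571 / 3.0691 = 1.5826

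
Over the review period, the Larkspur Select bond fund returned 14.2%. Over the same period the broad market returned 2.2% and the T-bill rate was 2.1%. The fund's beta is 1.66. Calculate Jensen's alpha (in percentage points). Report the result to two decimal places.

CAPM expected return = Rf + β(Rm − Rf) = 2.1% + 1.66 × (2.2% − 2.1%) = 2.1 + 1.66 × 0.10 = 2.2660%
Jensen's α = Rp − E[R] = 14.2% − 2.2660% = 11.9340

11.93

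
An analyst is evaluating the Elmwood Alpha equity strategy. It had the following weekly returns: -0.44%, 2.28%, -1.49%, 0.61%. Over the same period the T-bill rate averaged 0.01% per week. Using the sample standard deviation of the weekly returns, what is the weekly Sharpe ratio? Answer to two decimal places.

0.14

Mean return μ = 0.960 / 4 = 0.2400%
Σ(r − μ)² = (-0.44 − 0.2400)² + (2.28 − 0.2400)² + … = 7.7538
σ = √[7.7538 / 3] = 1.6077%
Sharpe = (μ − rf) / σ = (0.2400 − 0.01) / 1.6077 = 0.2300 / 1.6077 = 0.1431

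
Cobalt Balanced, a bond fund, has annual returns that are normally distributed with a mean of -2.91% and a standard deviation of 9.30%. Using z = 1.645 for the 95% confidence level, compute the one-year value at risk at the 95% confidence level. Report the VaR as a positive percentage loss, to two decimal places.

18.21

VaR (as % loss) = −(μ − z·σ) = −(-2.91% − 1.645 × 9.30%) = −(-18.2085%) = 18.2085%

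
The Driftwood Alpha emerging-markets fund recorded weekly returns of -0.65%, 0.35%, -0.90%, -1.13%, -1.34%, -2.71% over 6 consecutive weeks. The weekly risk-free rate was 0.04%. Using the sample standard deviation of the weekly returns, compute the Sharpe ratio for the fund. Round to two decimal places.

r̄ = (-0.65 + 0.35 − 0.9 − 1.13 − 1.34 − 2.71) / 6 = -1.0633%
Σ(r − r̄)² = (-0.65 − (-1.0633))² + (0.35 − (-1.0633))² + … = 4.9875
sample σ = √(4.9875 / 5) = √0.9975 = 0.9987%
Sharpe = (r̄ − rf) / σ = (-1.0633 − 0.04) / 0.9987 = -1.1033 / 0.9987 = -1.1047

-1.10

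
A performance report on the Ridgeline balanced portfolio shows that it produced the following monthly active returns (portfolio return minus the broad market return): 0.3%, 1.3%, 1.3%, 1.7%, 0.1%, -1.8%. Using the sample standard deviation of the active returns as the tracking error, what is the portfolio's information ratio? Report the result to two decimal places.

Mean return r̄ = 2.90 / 6 = 0.4833%
Sample σ = √[Σ(r − r̄)² / 5] = √[8.2083 / 5] = √1.6417 = 1.2813%
IR = r̄ / tracking error = 0.4833 / 1.2813 = 0.3772

0.38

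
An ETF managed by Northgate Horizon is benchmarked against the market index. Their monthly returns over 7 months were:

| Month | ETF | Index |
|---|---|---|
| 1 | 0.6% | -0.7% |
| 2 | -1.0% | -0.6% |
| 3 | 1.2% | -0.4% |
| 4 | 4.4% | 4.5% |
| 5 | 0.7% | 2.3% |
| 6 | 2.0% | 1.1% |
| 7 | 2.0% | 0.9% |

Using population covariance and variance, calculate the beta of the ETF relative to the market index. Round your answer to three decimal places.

0.705

r̄p = 1.4143%,  r̄m = 1.0143%
Cov = Σ(rp − r̄p)(rm − r̄m) / 7 = 2.1527
Var(rm) = Σ(rm − r̄m)² / 7 = 3.0527
β = Cov / Var = 2.1527 / 3.0527 = 0.7052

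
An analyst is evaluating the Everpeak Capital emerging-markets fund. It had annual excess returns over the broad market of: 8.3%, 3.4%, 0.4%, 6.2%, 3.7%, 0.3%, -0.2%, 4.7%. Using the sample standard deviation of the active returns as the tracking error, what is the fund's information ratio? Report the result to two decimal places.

1.10

r̄ = (8.3 + 3.4 + 0.4 + 6.2 + 3.7 + 0.3 − 0.2 + 4.7) / 8 = 3.3500%
Sample std dev = √[65.1800 / 7] = 3.0515%
IR = r̄ / tracking error = 3.3500 / 3.0515 = 1.0978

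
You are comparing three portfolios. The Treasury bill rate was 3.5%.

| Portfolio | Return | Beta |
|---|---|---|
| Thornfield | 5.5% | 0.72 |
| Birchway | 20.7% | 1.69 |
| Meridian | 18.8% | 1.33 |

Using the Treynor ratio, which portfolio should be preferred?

Thornfield: Treynor = (5.5% − 3.5%) / 0.72 = 2.778
Birchway: Treynor = (20.7% − 3.5%) / 1.69 = 10.178
Meridian: Treynor = (18.8% − 3.5%) / 1.33 = 11.504
Highest: Meridian (11.504).

Meridian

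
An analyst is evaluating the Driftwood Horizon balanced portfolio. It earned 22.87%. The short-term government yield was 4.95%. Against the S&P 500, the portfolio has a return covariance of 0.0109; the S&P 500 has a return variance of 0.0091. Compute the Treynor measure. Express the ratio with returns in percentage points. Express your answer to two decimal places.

14.96

β = Cov / Var = 0.0109 / 0.0091 = 1.1978
Treynor = (Rp − Rf) / β = (22.87% − 4.95%) / 1.1978 = 17.92 / 1.1978 = 14.9608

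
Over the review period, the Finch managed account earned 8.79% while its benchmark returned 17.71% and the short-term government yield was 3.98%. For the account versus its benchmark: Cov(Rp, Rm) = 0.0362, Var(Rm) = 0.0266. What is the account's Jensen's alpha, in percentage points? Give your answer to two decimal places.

β = Cov / Var = 0.0362 / 0.0266 = 1.3609
E[R] = Rf + β(Rm − Rf) = 3.98% + 1.3609 × (17.71% − 3.98%) = 22.6652%
α = Rp − E[R] = 8.79% − 22.6652% = -13.8752

-13.88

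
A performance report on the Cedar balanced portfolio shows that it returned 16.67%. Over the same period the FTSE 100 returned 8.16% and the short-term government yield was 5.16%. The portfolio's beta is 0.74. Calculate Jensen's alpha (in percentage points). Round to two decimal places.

CAPM expected return = Rf + β(Rm − Rf) = 5.16% + 0.74 × (8.16% − 5.16%) = 5.16 + 0.74 × 3.00 = 7.3800%
Jensen's α = Rp − E[R] = 16.67% − 7.3800% = 9.2900

9.29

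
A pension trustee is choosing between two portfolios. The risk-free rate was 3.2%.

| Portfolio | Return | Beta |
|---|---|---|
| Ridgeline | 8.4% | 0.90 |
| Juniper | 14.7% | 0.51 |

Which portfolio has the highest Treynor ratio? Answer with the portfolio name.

Juniper

Ridgeline: Treynor = (8.4% − 3.2%) / 0.90 = 5.778
Juniper: Treynor = (14.7% − 3.2%) / 0.51 = 22.549
Highest: Juniper (22.549).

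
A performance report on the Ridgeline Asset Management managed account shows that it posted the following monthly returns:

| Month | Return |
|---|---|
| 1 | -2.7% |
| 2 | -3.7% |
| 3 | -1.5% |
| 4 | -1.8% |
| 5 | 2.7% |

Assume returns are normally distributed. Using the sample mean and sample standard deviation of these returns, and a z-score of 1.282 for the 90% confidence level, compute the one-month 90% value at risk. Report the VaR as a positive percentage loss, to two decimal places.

Mean return r̄ = -7.00 / 5 = -1.4000%
Σ(r − r̄)² = 23.9600; sample σ = √(23.9600/4) = 2.4474%
VaR = −(r̄ − z·σ) = −(-1.4000 − 1.282 × 2.4474) = −(-4.5376) = 4.5376%

4.54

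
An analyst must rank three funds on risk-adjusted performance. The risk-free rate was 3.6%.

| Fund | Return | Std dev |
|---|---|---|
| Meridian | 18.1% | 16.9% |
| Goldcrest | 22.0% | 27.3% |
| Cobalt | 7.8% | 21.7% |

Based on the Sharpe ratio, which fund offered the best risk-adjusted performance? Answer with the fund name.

Meridian: Sharpe ratio = (18.1% − 3.6%) / 16.9% = 0.858
Goldcrest: Sharpe ratio = (22.0% − 3.6%) / 27.3% = 0.674
Cobalt: Sharpe ratio = (7.8% − 3.6%) / 21.7% = 0.194
Highest: Meridian (0.858).

Meridian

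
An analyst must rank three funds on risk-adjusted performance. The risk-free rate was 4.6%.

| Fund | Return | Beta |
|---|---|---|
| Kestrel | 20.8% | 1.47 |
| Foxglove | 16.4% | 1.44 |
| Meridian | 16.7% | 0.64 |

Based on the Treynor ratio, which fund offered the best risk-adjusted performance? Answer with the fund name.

Kestrel: Treynor = (20.8% − 4.6%) / 1.47 = 11.020
Foxglove: Treynor = (16.4% − 4.6%) / 1.44 = 8.194
Meridian: Treynor = (16.7% − 4.6%) / 0.64 = 18.906
Highest: Meridian (18.906).

Meridian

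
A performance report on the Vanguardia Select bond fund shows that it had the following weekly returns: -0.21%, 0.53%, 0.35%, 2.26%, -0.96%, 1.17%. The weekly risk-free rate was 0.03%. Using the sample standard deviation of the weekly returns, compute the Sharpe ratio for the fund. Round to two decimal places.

0.44

r̄ = (-0.21 + 0.53 + 0.35 + 2.26 − 0.96 + 1.17) / 6 = 0.5233%
Σ(r − r̄)² = 6.2023; sample σ = √(6.2023/5) = 1.1138%
Sharpe = (r̄ − rf) / σ = (0.5233 − 0.03) / 1.1138 = 0.4933 / 1.1138 = 0.4429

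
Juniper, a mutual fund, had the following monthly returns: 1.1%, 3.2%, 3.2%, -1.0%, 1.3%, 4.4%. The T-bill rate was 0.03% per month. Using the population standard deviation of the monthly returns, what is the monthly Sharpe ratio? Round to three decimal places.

1.128

r̄ = (1.1 + 3.2 + 3.2 − 1 + 1.3 + 4.4) / 6 = 12.20 / 6 = 2.0333%
Σ(r − r̄)² = (1.1 − 2.0333)² + (3.2 − 2.0333)² + … = 18.9333
population σ = √(18.9333 / 6) = √3.1556 = 1.7764%
Sharpe = (r̄ − rf) / σ = (2.0333 − 0.03) / 1.7764 = 2.0033 / 1.7764 = 1.1277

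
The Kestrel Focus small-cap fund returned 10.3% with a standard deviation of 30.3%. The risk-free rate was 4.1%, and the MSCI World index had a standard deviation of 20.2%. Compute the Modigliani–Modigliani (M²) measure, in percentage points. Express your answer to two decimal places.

Sharpe = (Rp − Rf) / σp = (10.3% − 4.1%) / 30.3% = 0.2046
M² = Rf + Sharpe × σm = 4.1% + 0.2046 × 20.2% = 8.2329%

8.23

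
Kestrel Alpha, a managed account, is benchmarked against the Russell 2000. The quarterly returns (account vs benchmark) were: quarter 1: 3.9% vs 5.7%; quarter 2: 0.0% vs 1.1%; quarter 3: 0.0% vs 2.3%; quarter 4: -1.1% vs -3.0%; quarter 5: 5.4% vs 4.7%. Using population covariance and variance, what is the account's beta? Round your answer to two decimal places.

0.71

r̄p = 1.6400%,  r̄m = 2.1600%
Cov = Σ(rp − r̄p)(rm − r̄m) / 5 = 6.6396
Var(rm) = Σ(rm − r̄m)² / 5 = 9.3504
β = Cov / Var = 6.6396 / 9.3504 = 0.7101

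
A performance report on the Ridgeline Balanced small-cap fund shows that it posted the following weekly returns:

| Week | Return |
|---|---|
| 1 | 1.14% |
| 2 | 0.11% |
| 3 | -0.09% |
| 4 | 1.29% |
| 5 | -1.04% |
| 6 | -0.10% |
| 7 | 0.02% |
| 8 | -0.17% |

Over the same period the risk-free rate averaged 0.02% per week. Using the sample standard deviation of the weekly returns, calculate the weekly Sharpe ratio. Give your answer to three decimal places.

0.167

μ = (1.14 + 0.11 − 0.09 + 1.29 − 1.04 − 0.1 + 0.02 − 0.17) / 8 = 0.1450%
Σ(r − μ)² = (1.14 − 0.1450)² + (0.11 − 0.1450)² + … = 3.9366
σ = √[3.9366 / 7] = 0.7499%
Sharpe = (μ − rf) / σ = (0.1450 − 0.02) / 0.7499 = 0.1250 / 0.7499 = 0.1667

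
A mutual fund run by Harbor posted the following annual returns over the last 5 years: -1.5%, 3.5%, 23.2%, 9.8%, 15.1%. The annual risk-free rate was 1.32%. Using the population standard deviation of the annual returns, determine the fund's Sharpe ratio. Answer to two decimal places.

r̄ = (-1.5 + 3.5 + 23.2 + 9.8 + 15.1) / 5 = 10.0200%
Population std dev = √[374.7880 / 5] = 8.6578%
Sharpe = (r̄ − rf) / σ = (10.0200 − 1.32) / 8.6578 = 8.7000 / 8.6578 = 1.0049

1.00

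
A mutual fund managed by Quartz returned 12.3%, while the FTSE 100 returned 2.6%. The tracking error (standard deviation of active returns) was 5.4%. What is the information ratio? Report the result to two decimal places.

1.80

IR = (Rp − Rb) / TE = (12.3% − 2.6%) / 5.4% = 9.70% / 5.4% = 1.7963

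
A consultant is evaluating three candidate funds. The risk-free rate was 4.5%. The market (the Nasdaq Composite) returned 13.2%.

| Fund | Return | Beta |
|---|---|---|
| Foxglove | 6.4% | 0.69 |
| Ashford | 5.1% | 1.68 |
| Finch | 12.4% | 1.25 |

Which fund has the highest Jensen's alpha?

Finch

Foxglove: α = 6.4% − [4.5% + 0.69 × (13.2% − 4.5%)] = -4.103
Ashford: α = 5.1% − [4.5% + 1.68 × (13.2% − 4.5%)] = -14.016
Finch: α = 12.4% − [4.5% + 1.25 × (13.2% − 4.5%)] = -2.975
Highest: Finch (-2.975).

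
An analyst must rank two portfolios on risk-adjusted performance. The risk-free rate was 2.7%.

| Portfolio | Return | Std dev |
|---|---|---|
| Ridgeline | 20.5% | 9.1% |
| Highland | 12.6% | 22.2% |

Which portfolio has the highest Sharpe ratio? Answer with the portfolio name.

Ridgeline: Sharpe ratio = (20.5% − 2.7%) / 9.1% = 1.956
Highland: Sharpe ratio = (12.6% − 2.7%) / 22.2% = 0.446
Highest: Ridgeline (1.956).

Ridgeline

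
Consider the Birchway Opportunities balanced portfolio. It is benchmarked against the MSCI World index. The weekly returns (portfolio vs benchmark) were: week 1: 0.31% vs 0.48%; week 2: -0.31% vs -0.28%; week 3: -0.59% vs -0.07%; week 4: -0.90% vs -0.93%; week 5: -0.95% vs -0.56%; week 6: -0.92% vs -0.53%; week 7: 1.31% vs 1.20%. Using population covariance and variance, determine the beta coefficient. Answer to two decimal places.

r̄p = -0.2929%,  r̄m = -0.0986%
Cov = Σ(rp − r̄p)(rm − r̄m) / 7 = 0.5005
Var(rm) = Σ(rm − r̄m)² / 7 = 0.4493
β = Cov / Var = 0.5005 / 0.4493 = 1.1140

1.11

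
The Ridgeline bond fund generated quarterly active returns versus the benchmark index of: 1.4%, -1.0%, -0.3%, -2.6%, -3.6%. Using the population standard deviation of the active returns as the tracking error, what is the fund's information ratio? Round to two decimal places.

r̄ = (1.4 − 1 − 0.3 − 2.6 − 3.6) / 5 = -1.2200%
Σ(r − r̄)² = (1.4 − (-1.2200))² + (-1 − (-1.2200))² + … = 15.3280
σ = √[15.3280 / 5] = 1.7509%
IR = r̄ / tracking error = -1.2200 / 1.7509 = -0.6968

-0.70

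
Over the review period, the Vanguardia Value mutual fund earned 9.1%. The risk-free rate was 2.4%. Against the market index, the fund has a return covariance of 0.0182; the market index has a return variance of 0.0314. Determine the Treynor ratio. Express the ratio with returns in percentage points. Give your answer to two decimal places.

β = Cov / Var = 0.0182 / 0.0314 = 0.5796
Treynor = (Rp − Rf) / β = (9.1% − 2.4%) / 0.5796 = 6.70 / 0.5796 = 11.5597

11.56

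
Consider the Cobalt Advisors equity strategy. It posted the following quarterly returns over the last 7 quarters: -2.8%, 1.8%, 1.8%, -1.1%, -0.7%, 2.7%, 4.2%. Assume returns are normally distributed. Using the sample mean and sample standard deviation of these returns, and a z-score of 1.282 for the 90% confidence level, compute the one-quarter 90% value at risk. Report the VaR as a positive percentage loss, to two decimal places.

2.30

r̄ = (-2.8 + 1.8 + 1.8 − 1.1 − 0.7 + 2.7 + 4.2) / 7 = 0.8429%
Σ(r − r̄)² = (-2.8 − 0.8429)² + (1.8 − 0.8429)² + (1.8 − 0.8429)² + … = 35.9771
sample σ = √(35.9771 / 6) = √5.9962 = 2.4487%
VaR = −(r̄ − z·σ) = −(0.8429 − 1.282 × 2.4487) = −(-2.2963) = 2.2963%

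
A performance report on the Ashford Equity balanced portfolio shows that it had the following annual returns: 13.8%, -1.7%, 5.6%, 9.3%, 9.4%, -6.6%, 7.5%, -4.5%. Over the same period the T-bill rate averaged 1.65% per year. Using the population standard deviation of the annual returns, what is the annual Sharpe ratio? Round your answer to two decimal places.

μ = (13.8 − 1.7 + 5.6 + 9.3 + 9.4 − 6.6 + 7.5 − 4.5) / 8 = 4.1000%
Σ(r − μ)² = (13.8 − 4.1000)² + (-1.7 − 4.1000)² + … = 385.1200
σ = √[385.1200 / 8] = 6.9383%
Sharpe = (μ − rf) / σ = (4.1000 − 1.65) / 6.9383 = 2.4500 / 6.9383 = 0.3531

0.35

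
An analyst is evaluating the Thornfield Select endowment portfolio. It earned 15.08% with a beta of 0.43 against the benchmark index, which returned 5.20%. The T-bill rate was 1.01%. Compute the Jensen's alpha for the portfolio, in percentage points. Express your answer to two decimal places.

CAPM expected return = Rf + β(Rm − Rf) = 1.01% + 0.43 × (5.20% − 1.01%) = 1.01 + 0.43 × 4.19 = 2.8117%
Jensen's α = Rp − E[R] = 15.08% − 2.8117% = 12.2683

12.27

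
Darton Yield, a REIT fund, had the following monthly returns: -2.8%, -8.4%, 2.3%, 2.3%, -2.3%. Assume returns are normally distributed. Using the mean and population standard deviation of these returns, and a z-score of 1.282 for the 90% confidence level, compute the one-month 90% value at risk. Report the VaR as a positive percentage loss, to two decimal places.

6.86

Mean return r̄ = -8.90 / 5 = -1.7800%
Σ(r − r̄)² = (-2.8 − (-1.7800))² + (-8.4 − (-1.7800))² + … = 78.4280
σ = √[78.4280 / 5] = 3.9605%
VaR = −(r̄ − z·σ) = −(-1.7800 − 1.282 × 3.9605) = −(-6.8574) = 6.8574%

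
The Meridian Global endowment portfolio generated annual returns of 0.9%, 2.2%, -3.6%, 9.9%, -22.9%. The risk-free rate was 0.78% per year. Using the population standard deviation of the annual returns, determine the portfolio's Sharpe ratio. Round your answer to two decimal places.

-0.32

r̄ = (0.9 + 2.2 − 3.6 + 9.9 − 22.9) / 5 = -2.7000%
Σ(r − r̄)² = 604.5800; population σ = √(604.5800/5) = 10.9962%
Sharpe = (r̄ − rf) / σ = (-2.7000 − 0.78) / 10.9962 = -3.4800 / 10.9962 = -0.3165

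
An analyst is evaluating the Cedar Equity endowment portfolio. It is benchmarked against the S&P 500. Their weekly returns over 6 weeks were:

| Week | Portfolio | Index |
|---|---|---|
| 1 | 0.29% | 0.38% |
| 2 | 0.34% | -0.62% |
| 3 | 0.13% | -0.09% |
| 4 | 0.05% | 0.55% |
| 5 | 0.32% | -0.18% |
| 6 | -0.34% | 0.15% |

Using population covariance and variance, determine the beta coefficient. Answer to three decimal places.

r̄p = 0.1317%,  r̄m = 0.0317%
Cov = Σ(rp − r̄p)(rm − r̄m) / 6 = -0.0364
Var(rm) = Σ(rm − r̄m)² / 6 = 0.1480
β = Cov / Var = -0.0364 / 0.1480 = -0.2459

-0.246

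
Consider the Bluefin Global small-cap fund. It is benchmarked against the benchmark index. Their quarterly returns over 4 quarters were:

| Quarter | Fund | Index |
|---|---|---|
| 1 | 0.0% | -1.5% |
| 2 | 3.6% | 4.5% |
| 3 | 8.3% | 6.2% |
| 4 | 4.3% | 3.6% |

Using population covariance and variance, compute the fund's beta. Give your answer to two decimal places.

0.95

r̄p = 4.0500%,  r̄m = 3.2000%
Cov = Σ(rp − r̄p)(rm − r̄m) / 4 = 7.8250
Var(rm) = Σ(rm − r̄m)² / 4 = 8.2350
β = Cov / Var = 7.8250 / 8.2350 = 0.9502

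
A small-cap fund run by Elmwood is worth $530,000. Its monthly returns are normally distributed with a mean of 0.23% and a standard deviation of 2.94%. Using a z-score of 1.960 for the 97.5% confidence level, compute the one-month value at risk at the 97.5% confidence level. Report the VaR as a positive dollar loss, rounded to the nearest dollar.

$29,322

Return at the 97.5% tail: μ − z·σ = 0.23% − 1.960 × 2.94% = 0.23 − 5.7624 = -5.5324%
VaR = −(-5.5324%) × $530,000 = 5.5324% × $530,000 = $29,322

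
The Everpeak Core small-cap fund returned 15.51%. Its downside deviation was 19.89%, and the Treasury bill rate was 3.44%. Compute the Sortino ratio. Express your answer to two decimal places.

Sortino = (Rp − Rf) / σd = (15.51% − 3.44%) / 19.89% = 12.07% / 19.89% = 0.6068

0.61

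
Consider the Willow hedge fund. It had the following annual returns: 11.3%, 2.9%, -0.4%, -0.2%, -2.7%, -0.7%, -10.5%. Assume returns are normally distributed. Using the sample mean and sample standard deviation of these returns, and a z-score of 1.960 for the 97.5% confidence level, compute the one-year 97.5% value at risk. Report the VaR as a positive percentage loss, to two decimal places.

r̄ = (11.3 + 2.9 − 0.4 − 0.2 − 2.7 − 0.7 − 10.5) / 7 = -0.0429%
Σ(r − r̄)² = 254.3171; sample σ = √(254.3171/6) = 6.5105%
VaR = −(r̄ − z·σ) = −(-0.0429 − 1.960 × 6.5105) = −(-12.8035) = 12.8035%

12.80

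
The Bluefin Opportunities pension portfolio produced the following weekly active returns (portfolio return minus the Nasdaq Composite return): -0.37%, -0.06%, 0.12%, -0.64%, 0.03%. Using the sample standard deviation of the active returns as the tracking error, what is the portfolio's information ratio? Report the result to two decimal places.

Mean return r̄ = -0.920 / 5 = -0.1840%
Sample σ = √[Σ(r − r̄)² / 4] = √[0.3961 / 4] = √0.0990 = 0.3146%
IR = r̄ / tracking error = -0.1840 / 0.3146 = -0.5849

-0.58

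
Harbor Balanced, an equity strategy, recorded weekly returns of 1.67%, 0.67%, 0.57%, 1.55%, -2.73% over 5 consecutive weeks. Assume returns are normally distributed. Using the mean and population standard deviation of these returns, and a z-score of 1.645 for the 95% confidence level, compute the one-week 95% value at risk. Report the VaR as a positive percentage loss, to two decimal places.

2.29

r̄ = (1.67 + 0.67 + 0.57 + 1.55 − 2.73) / 5 = 0.3460%
Σ(r − r̄)² = (1.67 − 0.3460)² + (0.67 − 0.3460)² + (0.57 − 0.3460)² + … = 12.8195
σ = √[12.8195 / 5] = 1.6012%
VaR = −(r̄ − z·σ) = −(0.3460 − 1.645 × 1.6012) = −(-2.2880) = 2.2880%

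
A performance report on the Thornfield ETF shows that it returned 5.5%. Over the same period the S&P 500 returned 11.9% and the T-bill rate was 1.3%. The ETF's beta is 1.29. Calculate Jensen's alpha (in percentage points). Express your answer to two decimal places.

CAPM expected return = Rf + β(Rm − Rf) = 1.3% + 1.29 × (11.9% − 1.3%) = 1.3 + 1.29 × 10.60 = 14.9740%
Jensen's α = Rp − E[R] = 5.5% − 14.9740% = -9.4740

-9.47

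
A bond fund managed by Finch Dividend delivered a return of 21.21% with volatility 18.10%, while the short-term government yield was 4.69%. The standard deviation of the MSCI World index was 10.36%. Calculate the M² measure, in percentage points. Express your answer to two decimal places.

14.15

Sharpe = (Rp − Rf) / σp = (21.21% − 4.69%) / 18.10% = 0.9127
M² = Rf + Sharpe × σm = 4.69% + 0.9127 × 10.36% = 14.1456%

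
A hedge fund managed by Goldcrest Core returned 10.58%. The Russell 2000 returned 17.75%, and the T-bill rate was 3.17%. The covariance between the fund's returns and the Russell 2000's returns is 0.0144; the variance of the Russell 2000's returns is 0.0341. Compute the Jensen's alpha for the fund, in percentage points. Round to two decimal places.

β = Cov / Var = 0.0144 / 0.0341 = 0.4223
E[R] = Rf + β(Rm − Rf) = 3.17% + 0.4223 × (17.75% − 3.17%) = 9.3271%
α = Rp − E[R] = 10.58% − 9.3271% = 1.2529

1.25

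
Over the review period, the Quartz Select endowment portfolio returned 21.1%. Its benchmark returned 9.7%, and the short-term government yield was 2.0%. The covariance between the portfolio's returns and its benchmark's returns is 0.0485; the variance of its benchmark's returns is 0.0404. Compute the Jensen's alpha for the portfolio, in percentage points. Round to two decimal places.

9.86

β = Cov / Var = 0.0485 / 0.0404 = 1.2005
E[R] = Rf + β(Rm − Rf) = 2.0% + 1.2005 × (9.7% − 2.0%) = 11.2439%
α = Rp − E[R] = 21.1% − 11.2439% = 9.8561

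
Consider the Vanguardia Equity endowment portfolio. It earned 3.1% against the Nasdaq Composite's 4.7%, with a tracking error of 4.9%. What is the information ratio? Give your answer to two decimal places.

IR = (Rp − Rb) / TE = (3.1% − 4.7%) / 4.9% = -1.60% / 4.9% = -0.3265

-0.33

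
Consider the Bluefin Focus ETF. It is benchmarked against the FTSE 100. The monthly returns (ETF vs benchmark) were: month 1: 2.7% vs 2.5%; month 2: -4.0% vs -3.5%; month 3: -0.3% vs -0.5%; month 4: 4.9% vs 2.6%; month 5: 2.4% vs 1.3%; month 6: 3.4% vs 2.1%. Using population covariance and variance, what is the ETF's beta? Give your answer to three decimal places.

r̄p = 1.5167%,  r̄m = 0.7500%
Cov = Σ(rp − r̄p)(rm − r̄m) / 6 = 6.1792
Var(rm) = Σ(rm − r̄m)² / 6 = 4.7058
β = Cov / Var = 6.1792 / 4.7058 = 1.3131

1.313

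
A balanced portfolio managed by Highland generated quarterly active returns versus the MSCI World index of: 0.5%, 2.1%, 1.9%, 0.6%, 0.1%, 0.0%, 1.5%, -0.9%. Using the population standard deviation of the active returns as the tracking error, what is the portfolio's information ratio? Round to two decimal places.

0.75

μ = (0.5 + 2.1 + 1.9 + 0.6 + 0.1 + 0 + 1.5 − 0.9) / 8 = 0.7250%
Σ(r − μ)² = (0.5 − 0.7250)² + (2.1 − 0.7250)² + (1.9 − 0.7250)² + … = 7.4950
σ = √[7.4950 / 8] = 0.9679%
IR = μ / tracking error = 0.7250 / 0.9679 = 0.7490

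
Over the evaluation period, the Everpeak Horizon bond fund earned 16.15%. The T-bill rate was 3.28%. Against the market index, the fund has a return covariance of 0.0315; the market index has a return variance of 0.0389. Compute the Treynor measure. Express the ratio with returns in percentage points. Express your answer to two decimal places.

15.89

β = Cov / Var = 0.0315 / 0.0389 = 0.8098
Treynor = (Rp − Rf) / β = (16.15% − 3.28%) / 0.8098 = 12.87 / 0.8098 = 15.8928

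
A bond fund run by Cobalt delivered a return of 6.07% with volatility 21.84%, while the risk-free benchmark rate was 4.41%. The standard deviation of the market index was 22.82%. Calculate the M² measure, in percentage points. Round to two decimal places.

Sharpe = (Rp − Rf) / σp = (6.07% − 4.41%) / 21.84% = 0.0760
M² = Rf + Sharpe × σm = 4.41% + 0.0760 × 22.82% = 6.1443%

6.14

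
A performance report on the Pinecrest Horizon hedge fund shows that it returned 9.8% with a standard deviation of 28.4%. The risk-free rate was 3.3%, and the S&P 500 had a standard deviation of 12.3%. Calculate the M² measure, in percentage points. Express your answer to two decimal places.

Sharpe = (Rp − Rf) / σp = (9.8% − 3.3%) / 28.4% = 0.2289
M² = Rf + Sharpe × σm = 3.3% + 0.2289 × 12.3% = 6.1155%

6.12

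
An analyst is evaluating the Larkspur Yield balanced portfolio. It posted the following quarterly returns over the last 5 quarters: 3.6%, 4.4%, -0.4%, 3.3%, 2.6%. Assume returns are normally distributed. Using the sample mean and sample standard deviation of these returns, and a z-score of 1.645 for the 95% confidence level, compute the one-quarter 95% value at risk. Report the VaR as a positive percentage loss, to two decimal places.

Mean return r̄ = 13.50 / 5 = 2.7000%
Σ(r − r̄)² = (3.6 − 2.7000)² + (4.4 − 2.7000)² + … = 13.6800
σ = √[13.6800 / 4] = 1.8493%
VaR = −(r̄ − z·σ) = −(2.7000 − 1.645 × 1.8493) = −(-0.3421) = 0.3421%

0.34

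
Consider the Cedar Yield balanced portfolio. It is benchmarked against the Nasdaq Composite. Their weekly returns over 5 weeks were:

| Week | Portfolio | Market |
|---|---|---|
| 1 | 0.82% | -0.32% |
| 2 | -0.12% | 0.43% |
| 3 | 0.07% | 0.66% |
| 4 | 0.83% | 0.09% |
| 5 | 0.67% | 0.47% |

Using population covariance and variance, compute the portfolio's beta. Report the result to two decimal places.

r̄p = 0.4540%,  r̄m = 0.2660%
Cov = Σ(rp − r̄p)(rm − r̄m) / 5 = -0.0964
Var(rm) = Σ(rm − r̄m)² / 5 = 0.1196
β = Cov / Var = -0.0964 / 0.1196 = -0.8060

-0.81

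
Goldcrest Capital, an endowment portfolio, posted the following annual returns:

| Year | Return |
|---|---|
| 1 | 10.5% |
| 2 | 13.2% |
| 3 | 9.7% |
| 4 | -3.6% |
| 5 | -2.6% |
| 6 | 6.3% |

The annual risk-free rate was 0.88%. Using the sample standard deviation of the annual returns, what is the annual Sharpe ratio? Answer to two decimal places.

Mean return r̄ = 33.50 / 6 = 5.5833%
Sample std dev = √[250.9483 / 5] = 7.0845%
Sharpe = (r̄ − rf) / σ = (5.5833 − 0.88) / 7.0845 = 4.7033 / 7.0845 = 0.6639

0.66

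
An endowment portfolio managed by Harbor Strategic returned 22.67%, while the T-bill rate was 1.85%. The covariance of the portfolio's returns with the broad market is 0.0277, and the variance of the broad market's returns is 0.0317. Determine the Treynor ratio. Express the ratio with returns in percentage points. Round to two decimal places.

23.83

β = Cov / Var = 0.0277 / 0.0317 = 0.8738
Treynor = (Rp − Rf) / β = (22.67% − 1.85%) / 0.8738 = 20.82 / 0.8738 = 23.8270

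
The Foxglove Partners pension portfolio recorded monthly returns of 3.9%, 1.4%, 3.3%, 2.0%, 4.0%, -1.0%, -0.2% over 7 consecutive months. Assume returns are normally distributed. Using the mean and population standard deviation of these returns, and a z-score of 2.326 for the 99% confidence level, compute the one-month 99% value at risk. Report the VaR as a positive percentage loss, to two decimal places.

r̄ = (3.9 + 1.4 + 3.3 + 2 + 4 − 1 − 0.2) / 7 = 13.40 / 7 = 1.9143%
Population std dev = √[23.4486 / 7] = 1.8302%
VaR = −(r̄ − z·σ) = −(1.9143 − 2.326 × 1.8302) = −(-2.3427) = 2.3427%

2.34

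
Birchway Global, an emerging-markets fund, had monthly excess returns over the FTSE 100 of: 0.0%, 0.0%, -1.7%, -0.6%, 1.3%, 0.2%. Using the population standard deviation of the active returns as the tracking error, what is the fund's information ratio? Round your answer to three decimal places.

r̄ = (0 + 0 − 1.7 − 0.6 + 1.3 + 0.2) / 6 = -0.1333%
Σ(r − r̄)² = (0 − (-0.1333))² + (0 − (-0.1333))² + (-1.7 − (-0.1333))² + … = 4.8733
population σ = √(4.8733 / 6) = √0.8122 = 0.9012%
IR = r̄ / tracking error = -0.1333 / 0.9012 = -0.1479

-0.148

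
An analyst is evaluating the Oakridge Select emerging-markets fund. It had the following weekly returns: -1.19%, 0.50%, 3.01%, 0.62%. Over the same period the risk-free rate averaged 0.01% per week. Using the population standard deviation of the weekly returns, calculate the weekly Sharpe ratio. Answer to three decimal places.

0.485

Mean return μ = 2.940 / 4 = 0.7350%
Population σ = √[Σ(r − μ)² / 4] = √[8.9497 / 4] = √2.2374 = 1.4958%
Sharpe = (μ − rf) / σ = (0.7350 − 0.01) / 1.4958 = 0.7250 / 1.4958 = 0.4847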